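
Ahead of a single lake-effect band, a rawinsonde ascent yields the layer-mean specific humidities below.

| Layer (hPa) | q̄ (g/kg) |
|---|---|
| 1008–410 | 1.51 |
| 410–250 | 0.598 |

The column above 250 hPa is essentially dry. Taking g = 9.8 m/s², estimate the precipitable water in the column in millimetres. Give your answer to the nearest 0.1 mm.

Precipitable water is the column-integrated vapour mass per unit area: PW = (1/g) Σ q̄ Δp, with q in kg/kg and Δp in Pa (1 kg/m² of water = 1 mm).
Layer 1008–410 hPa: Δp = 598 hPa = 59800 Pa, q̄ = 0.00151 kg/kg → 0.00151 × 59800 / 9.8 = 9.21 mm
Layer 410–250 hPa: Δp = 160 hPa = 16000 Pa, q̄ = 0.000598 kg/kg → 0.000598 × 16000 / 9.8 = 0.98 mm
PW = 9.21 + 0.98 = 10.19 ≈ 10.2 mm.

PW ≈ 10.2 mm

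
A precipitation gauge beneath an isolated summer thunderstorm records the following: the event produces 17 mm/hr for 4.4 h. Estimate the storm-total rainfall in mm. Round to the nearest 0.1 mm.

Total = Σ Rᵢ Δtᵢ = 17 × 4.4
      = 74.8 = 74.8 mm.

total ≈ 74.8 mm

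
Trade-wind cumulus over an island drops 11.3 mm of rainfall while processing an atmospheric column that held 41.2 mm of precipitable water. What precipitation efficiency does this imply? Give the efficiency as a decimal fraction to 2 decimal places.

ε ≈ 0.27

ε = rainfall / PW = 11.3 / 41.2 = 0.27.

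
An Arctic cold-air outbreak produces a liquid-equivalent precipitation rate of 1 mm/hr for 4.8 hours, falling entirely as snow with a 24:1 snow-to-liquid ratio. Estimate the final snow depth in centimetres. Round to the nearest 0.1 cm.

Liquid-equivalent depth = 1 × 4.8 = 4.8 mm.
Snow depth = 4.8 mm × 24 = 115.2 mm = 11.5 cm.

snow depth ≈ 11.5 cm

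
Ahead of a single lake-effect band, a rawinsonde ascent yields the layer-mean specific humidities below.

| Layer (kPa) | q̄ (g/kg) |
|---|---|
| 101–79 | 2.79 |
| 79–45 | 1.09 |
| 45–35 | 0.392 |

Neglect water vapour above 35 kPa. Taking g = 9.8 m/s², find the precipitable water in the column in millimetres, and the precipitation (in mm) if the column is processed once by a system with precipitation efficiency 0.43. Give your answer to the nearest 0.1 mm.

Precipitable water is the column-integrated vapour mass per unit area: PW = (1/g) Σ q̄ Δp, with q in kg/kg and Δp in Pa (1 kg/m² of water = 1 mm).
Layer 101–79 kPa: Δp = 220 hPa = 22000 Pa, q̄ = 0.00279 kg/kg → 0.00279 × 22000 / 9.8 = 6.26 mm
Layer 79–45 kPa: Δp = 340 hPa = 34000 Pa, q̄ = 0.00109 kg/kg → 0.00109 × 34000 / 9.8 = 3.78 mm
Layer 45–35 kPa: Δp = 100 hPa = 10000 Pa, q̄ = 0.000392 kg/kg → 0.000392 × 10000 / 9.8 = 0.40 mm
PW = 6.26 + 3.78 + 0.40 = 10.44 ≈ 10.4 mm.
Precipitation = ε × PW = 0.43 × 10.4 = 4.5 mm.

PW ≈ 10.4 mm; precipitation ≈ 4.5 mm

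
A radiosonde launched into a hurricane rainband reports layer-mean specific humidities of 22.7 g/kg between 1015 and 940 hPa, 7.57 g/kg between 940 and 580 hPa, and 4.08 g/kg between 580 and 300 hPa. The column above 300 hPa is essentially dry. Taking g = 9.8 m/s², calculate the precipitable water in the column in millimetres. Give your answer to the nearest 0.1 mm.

PW ≈ 56.8 mm

Precipitable water is the column-integrated vapour mass per unit area: PW = (1/g) Σ q̄ Δp, with q in kg/kg and Δp in Pa (1 kg/m² of water = 1 mm).
Layer 1015–940 hPa: Δp = 75 hPa = 7500 Pa, q̄ = 0.0227 kg/kg → 0.0227 × 7500 / 9.8 = 17.37 mm
Layer 940–580 hPa: Δp = 360 hPa = 36000 Pa, q̄ = 0.00757 kg/kg → 0.00757 × 36000 / 9.8 = 27.81 mm
Layer 580–300 hPa: Δp = 280 hPa = 28000 Pa, q̄ = 0.00408 kg/kg → 0.00408 × 28000 / 9.8 = 11.66 mm
PW = 17.37 + 27.81 + 11.66 = 56.84 ≈ 56.8 mm.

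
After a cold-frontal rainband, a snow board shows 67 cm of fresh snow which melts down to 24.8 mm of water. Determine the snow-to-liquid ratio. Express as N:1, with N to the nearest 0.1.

ratio ≈ 27.0

Ratio = snow depth / SWE = 670 mm / 24.8 mm = 27.0, i.e. 27.0:1.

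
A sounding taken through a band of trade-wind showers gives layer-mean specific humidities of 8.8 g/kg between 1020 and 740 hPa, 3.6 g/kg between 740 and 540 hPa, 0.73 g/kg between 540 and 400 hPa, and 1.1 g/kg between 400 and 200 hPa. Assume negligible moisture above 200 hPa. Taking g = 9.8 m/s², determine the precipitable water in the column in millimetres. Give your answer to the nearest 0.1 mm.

Precipitable water is the column-integrated vapour mass per unit area: PW = (1/g) Σ q̄ Δp, with q in kg/kg and Δp in Pa (1 kg/m² of water = 1 mm).
Layer 1020–740 hPa: Δp = 280 hPa = 28000 Pa, q̄ = 0.0088 kg/kg → 0.0088 × 28000 / 9.8 = 25.14 mm
Layer 740–540 hPa: Δp = 200 hPa = 20000 Pa, q̄ = 0.0036 kg/kg → 0.0036 × 20000 / 9.8 = 7.35 mm
Layer 540–400 hPa: Δp = 140 hPa = 14000 Pa, q̄ = 0.00073 kg/kg → 0.00073 × 14000 / 9.8 = 1.04 mm
Layer 400–200 hPa: Δp = 200 hPa = 20000 Pa, q̄ = 0.0011 kg/kg → 0.0011 × 20000 / 9.8 = 2.24 mm
PW = 25.14 + 7.35 + 1.04 + 2.24 = 35.77 ≈ 35.8 mm.

PW ≈ 35.8 mm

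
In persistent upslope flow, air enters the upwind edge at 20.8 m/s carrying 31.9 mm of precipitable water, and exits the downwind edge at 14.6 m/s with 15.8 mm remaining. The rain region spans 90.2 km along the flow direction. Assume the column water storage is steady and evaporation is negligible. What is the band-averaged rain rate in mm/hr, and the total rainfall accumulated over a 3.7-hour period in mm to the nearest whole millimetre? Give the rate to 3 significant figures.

Column moisture flux per unit crosswind length is F = V × PW.
Inflow: F_in = 20.8 × 31.9 = 663.52 mm·m/s
Outflow: F_out = 14.6 × 15.8 = 230.68 mm·m/s
Steady-state rate R = (F_in − F_out)/L = (663.52 − 230.68) / 90200 m = 4.799e-03 mm/s.
R = 4.799e-03 × 3600 = 17.3 mm/hr.
Over 3.7 h: total = 17.3 × 3.7 = 64.01 ≈ 64 mm.

R ≈ 17.3 mm/hr; total ≈ 64 mm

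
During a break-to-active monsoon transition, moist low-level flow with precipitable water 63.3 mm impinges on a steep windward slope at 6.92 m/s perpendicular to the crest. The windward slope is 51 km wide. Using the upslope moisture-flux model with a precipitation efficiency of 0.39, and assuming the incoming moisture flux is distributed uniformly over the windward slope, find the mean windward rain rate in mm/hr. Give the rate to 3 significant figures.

R ≈ 12.1 mm/hr

Incoming column moisture flux per unit ridge length: F = V × PW = 6.92 × 63.3 = 438.036 mm·m/s.
Spread over the 51 km slope with efficiency ε = 0.39: R = ε·F/W = 0.39 × 438.036 / 51000 m = 3.350e-03 mm/s.
R = 3.350e-03 × 3600 = 12.1 mm/hr.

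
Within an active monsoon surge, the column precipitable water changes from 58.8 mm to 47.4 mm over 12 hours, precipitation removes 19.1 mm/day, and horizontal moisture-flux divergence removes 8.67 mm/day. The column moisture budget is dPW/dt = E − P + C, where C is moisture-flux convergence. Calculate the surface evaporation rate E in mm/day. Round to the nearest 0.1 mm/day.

E ≈ 5.0 mm/day

dPW/dt = (47.4 − 58.8) mm / (12/24 day) = -22.800 mm/day.
E = dPW/dt + P − C = (-22.800) + 19.1 − (-8.67) = 5.0 mm/day.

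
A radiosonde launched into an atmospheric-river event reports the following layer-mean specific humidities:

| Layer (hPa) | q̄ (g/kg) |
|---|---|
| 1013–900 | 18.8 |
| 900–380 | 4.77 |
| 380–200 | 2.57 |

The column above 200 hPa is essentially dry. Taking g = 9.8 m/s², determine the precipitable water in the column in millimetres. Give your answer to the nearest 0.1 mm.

Precipitable water is the column-integrated vapour mass per unit area: PW = (1/g) Σ q̄ Δp, with q in kg/kg and Δp in Pa (1 kg/m² of water = 1 mm).
Layer 1013–900 hPa: Δp = 113 hPa = 11300 Pa, q̄ = 0.0188 kg/kg → 0.0188 × 11300 / 9.8 = 21.68 mm
Layer 900–380 hPa: Δp = 520 hPa = 52000 Pa, q̄ = 0.00477 kg/kg → 0.00477 × 52000 / 9.8 = 25.31 mm
Layer 380–200 hPa: Δp = 180 hPa = 18000 Pa, q̄ = 0.00257 kg/kg → 0.00257 × 18000 / 9.8 = 4.72 mm
PW = 21.68 + 25.31 + 4.72 = 51.71 ≈ 51.7 mm.

PW ≈ 51.7 mm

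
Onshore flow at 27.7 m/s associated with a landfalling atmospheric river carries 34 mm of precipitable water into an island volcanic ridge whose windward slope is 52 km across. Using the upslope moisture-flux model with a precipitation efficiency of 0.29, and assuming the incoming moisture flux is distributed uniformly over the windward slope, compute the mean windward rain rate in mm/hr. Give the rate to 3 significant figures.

Incoming column moisture flux per unit ridge length: F = V × PW = 27.7 × 34 = 941.8 mm·m/s.
Spread over the 52 km slope with efficiency ε = 0.29: R = ε·F/W = 0.29 × 941.8 / 52000 m = 5.252e-03 mm/s.
R = 5.252e-03 × 3600 = 18.9 mm/hr.

R ≈ 18.9 mm/hr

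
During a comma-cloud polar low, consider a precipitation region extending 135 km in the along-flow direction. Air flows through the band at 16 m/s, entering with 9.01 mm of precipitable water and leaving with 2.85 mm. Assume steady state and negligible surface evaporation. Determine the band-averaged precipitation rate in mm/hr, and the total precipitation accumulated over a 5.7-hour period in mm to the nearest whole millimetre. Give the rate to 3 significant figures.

R ≈ 2.63 mm/hr; total ≈ 15 mm

Column moisture flux per unit crosswind length is F = V × PW.
Inflow: F_in = 16 × 9.01 = 144.16 mm·m/s
Outflow: F_out = 16 × 2.85 = 45.6 mm·m/s
Steady-state rate R = (F_in − F_out)/L = (144.16 − 45.6) / 135000 m = 7.301e-04 mm/s.
R = 7.301e-04 × 3600 = 2.63 mm/hr.
Over 5.7 h: total = 2.63 × 5.7 = 14.991 ≈ 15 mm.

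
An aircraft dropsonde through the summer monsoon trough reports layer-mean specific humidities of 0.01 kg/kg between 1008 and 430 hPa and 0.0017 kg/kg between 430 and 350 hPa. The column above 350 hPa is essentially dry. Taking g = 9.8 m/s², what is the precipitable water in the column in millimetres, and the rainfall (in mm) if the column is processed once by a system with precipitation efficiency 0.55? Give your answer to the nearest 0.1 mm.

Precipitable water is the column-integrated vapour mass per unit area: PW = (1/g) Σ q̄ Δp, with q in kg/kg and Δp in Pa (1 kg/m² of water = 1 mm).
Layer 1008–430 hPa: Δp = 578 hPa = 57800 Pa, q̄ = 0.01 kg/kg → 0.01 × 57800 / 9.8 = 58.98 mm
Layer 430–350 hPa: Δp = 80 hPa = 8000 Pa, q̄ = 0.0017 kg/kg → 0.0017 × 8000 / 9.8 = 1.39 mm
PW = 58.98 + 1.39 = 60.37 ≈ 60.4 mm.
Rainfall = ε × PW = 0.55 × 60.4 = 33.2 mm.

PW ≈ 60.4 mm; rainfall ≈ 33.2 mm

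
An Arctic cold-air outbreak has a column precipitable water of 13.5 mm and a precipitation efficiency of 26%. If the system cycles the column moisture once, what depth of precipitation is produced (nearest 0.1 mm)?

precipitation ≈ 3.5 mm

Precipitation = ε × PW = 0.26 × 13.5 = 3.5 mm.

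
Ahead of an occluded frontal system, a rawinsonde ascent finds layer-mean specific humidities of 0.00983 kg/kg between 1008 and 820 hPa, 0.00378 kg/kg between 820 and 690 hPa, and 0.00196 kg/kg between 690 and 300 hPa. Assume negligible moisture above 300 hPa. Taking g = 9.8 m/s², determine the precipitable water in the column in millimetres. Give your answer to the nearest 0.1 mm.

PW ≈ 31.7 mm

Precipitable water is the column-integrated vapour mass per unit area: PW = (1/g) Σ q̄ Δp, with q in kg/kg and Δp in Pa (1 kg/m² of water = 1 mm).
Layer 1008–820 hPa: Δp = 188 hPa = 18800 Pa, q̄ = 0.00983 kg/kg → 0.00983 × 18800 / 9.8 = 18.86 mm
Layer 820–690 hPa: Δp = 130 hPa = 13000 Pa, q̄ = 0.00378 kg/kg → 0.00378 × 13000 / 9.8 = 5.01 mm
Layer 690–300 hPa: Δp = 390 hPa = 39000 Pa, q̄ = 0.00196 kg/kg → 0.00196 × 39000 / 9.8 = 7.80 mm
PW = 18.86 + 5.01 + 7.80 = 31.67 ≈ 31.7 mm.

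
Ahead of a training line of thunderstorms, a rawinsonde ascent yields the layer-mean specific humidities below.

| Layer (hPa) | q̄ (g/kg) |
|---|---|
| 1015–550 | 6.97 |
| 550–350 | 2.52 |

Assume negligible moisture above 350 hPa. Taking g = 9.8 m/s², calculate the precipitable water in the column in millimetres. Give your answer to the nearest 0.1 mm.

Precipitable water is the column-integrated vapour mass per unit area: PW = (1/g) Σ q̄ Δp, with q in kg/kg and Δp in Pa (1 kg/m² of water = 1 mm).
Layer 1015–550 hPa: Δp = 465 hPa = 46500 Pa, q̄ = 0.00697 kg/kg → 0.00697 × 46500 / 9.8 = 33.07 mm
Layer 550–350 hPa: Δp = 200 hPa = 20000 Pa, q̄ = 0.00252 kg/kg → 0.00252 × 20000 / 9.8 = 5.14 mm
PW = 33.07 + 5.14 = 38.21 ≈ 38.2 mm.

PW ≈ 38.2 mm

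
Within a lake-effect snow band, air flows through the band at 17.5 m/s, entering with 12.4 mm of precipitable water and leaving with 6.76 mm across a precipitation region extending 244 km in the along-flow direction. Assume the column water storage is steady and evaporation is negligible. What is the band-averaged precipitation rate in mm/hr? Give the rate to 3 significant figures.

R ≈ 1.46 mm/hr

Column moisture flux per unit crosswind length is F = V × PW.
Inflow: F_in = 17.5 × 12.4 = 217 mm·m/s
Outflow: F_out = 17.5 × 6.76 = 118.3 mm·m/s
Steady-state rate R = (F_in − F_out)/L = (217 − 118.3) / 244000 m = 4.045e-04 mm/s.
R = 4.045e-04 × 3600 = 1.46 mm/hr.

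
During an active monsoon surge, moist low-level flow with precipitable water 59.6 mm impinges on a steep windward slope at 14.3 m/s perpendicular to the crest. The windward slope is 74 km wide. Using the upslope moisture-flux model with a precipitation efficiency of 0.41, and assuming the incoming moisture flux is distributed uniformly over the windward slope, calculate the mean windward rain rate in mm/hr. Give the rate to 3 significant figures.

R ≈ 17.0 mm/hr

Incoming column moisture flux per unit ridge length: F = V × PW = 14.3 × 59.6 = 852.28 mm·m/s.
Spread over the 74 km slope with efficiency ε = 0.41: R = ε·F/W = 0.41 × 852.28 / 74000 m = 4.722e-03 mm/s.
R = 4.722e-03 × 3600 = 17.0 mm/hr.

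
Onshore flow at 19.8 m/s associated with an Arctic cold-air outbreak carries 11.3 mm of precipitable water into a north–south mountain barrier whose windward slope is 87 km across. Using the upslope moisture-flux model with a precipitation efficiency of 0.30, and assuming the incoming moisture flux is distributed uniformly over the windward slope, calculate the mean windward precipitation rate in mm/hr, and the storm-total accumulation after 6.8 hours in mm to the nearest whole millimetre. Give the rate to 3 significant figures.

Incoming column moisture flux per unit ridge length: F = V × PW = 19.8 × 11.3 = 223.74 mm·m/s.
Spread over the 87 km slope with efficiency ε = 0.30: R = ε·F/W = 0.30 × 223.74 / 87000 m = 7.715e-04 mm/s.
R = 7.715e-04 × 3600 = 2.78 mm/hr.
Over 6.8 h: total = 2.78 × 6.8 = 18.904 ≈ 19 mm.

R ≈ 2.78 mm/hr; total ≈ 19 mm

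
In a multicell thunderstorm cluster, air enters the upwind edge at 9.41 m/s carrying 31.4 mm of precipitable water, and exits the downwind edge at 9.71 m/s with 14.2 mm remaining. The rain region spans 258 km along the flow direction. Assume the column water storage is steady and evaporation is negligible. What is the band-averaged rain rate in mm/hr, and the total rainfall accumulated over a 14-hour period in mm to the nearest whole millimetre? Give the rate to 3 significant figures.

R ≈ 2.20 mm/hr; total ≈ 31 mm

Column moisture flux per unit crosswind length is F = V × PW.
Inflow: F_in = 9.41 × 31.4 = 295.474 mm·m/s
Outflow: F_out = 9.71 × 14.2 = 137.882 mm·m/s
Steady-state rate R = (F_in − F_out)/L = (295.474 − 137.882) / 258000 m = 6.108e-04 mm/s.
R = 6.108e-04 × 3600 = 2.20 mm/hr.
Over 14 h: total = 2.20 × 14 = 30.8 ≈ 31 mm.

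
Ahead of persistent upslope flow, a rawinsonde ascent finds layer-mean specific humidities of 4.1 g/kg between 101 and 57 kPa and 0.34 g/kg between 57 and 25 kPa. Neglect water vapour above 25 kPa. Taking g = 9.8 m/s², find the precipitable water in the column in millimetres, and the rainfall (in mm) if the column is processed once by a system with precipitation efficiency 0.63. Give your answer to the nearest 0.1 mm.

PW ≈ 19.5 mm; rainfall ≈ 12.3 mm

Precipitable water is the column-integrated vapour mass per unit area: PW = (1/g) Σ q̄ Δp, with q in kg/kg and Δp in Pa (1 kg/m² of water = 1 mm).
Layer 101–57 kPa: Δp = 440 hPa = 44000 Pa, q̄ = 0.0041 kg/kg → 0.0041 × 44000 / 9.8 = 18.41 mm
Layer 57–25 kPa: Δp = 320 hPa = 32000 Pa, q̄ = 0.00034 kg/kg → 0.00034 × 32000 / 9.8 = 1.11 mm
PW = 18.41 + 1.11 = 19.52 ≈ 19.5 mm.
Rainfall = ε × PW = 0.63 × 19.5 = 12.3 mm.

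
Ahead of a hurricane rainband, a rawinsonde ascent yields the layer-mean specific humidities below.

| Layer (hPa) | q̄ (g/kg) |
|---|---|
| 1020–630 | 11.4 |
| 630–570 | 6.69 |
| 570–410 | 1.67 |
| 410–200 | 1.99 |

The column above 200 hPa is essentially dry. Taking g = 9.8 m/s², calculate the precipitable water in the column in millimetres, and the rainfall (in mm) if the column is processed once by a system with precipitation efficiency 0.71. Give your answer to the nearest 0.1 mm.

PW ≈ 56.5 mm; rainfall ≈ 40.1 mm

Precipitable water is the column-integrated vapour mass per unit area: PW = (1/g) Σ q̄ Δp, with q in kg/kg and Δp in Pa (1 kg/m² of water = 1 mm).
Layer 1020–630 hPa: Δp = 390 hPa = 39000 Pa, q̄ = 0.0114 kg/kg → 0.0114 × 39000 / 9.8 = 45.37 mm
Layer 630–570 hPa: Δp = 60 hPa = 6000 Pa, q̄ = 0.00669 kg/kg → 0.00669 × 6000 / 9.8 = 4.10 mm
Layer 570–410 hPa: Δp = 160 hPa = 16000 Pa, q̄ = 0.00167 kg/kg → 0.00167 × 16000 / 9.8 = 2.73 mm
Layer 410–200 hPa: Δp = 210 hPa = 21000 Pa, q̄ = 0.00199 kg/kg → 0.00199 × 21000 / 9.8 = 4.26 mm
PW = 45.37 + 4.10 + 2.73 + 4.26 = 56.46 ≈ 56.5 mm.
Rainfall = ε × PW = 0.71 × 56.5 = 40.1 mm.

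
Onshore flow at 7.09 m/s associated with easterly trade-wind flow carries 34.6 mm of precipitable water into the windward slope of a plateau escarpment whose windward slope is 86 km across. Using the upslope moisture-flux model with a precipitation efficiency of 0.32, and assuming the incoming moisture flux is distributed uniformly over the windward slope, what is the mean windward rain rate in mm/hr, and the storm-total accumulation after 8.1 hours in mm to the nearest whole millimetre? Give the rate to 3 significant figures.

R ≈ 3.29 mm/hr; total ≈ 27 mm

Incoming column moisture flux per unit ridge length: F = V × PW = 7.09 × 34.6 = 245.314 mm·m/s.
Spread over the 86 km slope with efficiency ε = 0.32: R = ε·F/W = 0.32 × 245.314 / 86000 m = 9.128e-04 mm/s.
R = 9.128e-04 × 3600 = 3.29 mm/hr.
Over 8.1 h: total = 3.29 × 8.1 = 26.649 ≈ 27 mm.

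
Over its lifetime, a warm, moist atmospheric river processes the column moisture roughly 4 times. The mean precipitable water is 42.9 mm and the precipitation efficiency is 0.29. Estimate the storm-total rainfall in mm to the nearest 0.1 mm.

rainfall ≈ 49.8 mm

Each cycle deposits ε × PW = 0.29 × 42.9 = 12.441 mm.
Over 4 cycles: 4 × 12.441 = 49.8 mm.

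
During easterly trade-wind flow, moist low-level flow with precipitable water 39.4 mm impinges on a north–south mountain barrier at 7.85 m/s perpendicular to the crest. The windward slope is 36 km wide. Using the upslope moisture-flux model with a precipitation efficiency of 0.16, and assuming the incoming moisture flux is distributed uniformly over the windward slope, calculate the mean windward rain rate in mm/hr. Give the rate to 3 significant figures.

Incoming column moisture flux per unit ridge length: F = V × PW = 7.85 × 39.4 = 309.29 mm·m/s.
Spread over the 36 km slope with efficiency ε = 0.16: R = ε·F/W = 0.16 × 309.29 / 36000 m = 1.375e-03 mm/s.
R = 1.375e-03 × 3600 = 4.95 mm/hr.

R ≈ 4.95 mm/hr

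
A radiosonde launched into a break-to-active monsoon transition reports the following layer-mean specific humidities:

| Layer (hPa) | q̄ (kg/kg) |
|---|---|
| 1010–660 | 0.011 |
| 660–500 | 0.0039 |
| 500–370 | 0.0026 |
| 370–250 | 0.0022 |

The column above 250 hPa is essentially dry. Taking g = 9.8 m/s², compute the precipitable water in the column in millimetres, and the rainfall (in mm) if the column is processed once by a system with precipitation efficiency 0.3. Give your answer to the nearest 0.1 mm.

Precipitable water is the column-integrated vapour mass per unit area: PW = (1/g) Σ q̄ Δp, with q in kg/kg and Δp in Pa (1 kg/m² of water = 1 mm).
Layer 1010–660 hPa: Δp = 350 hPa = 35000 Pa, q̄ = 0.011 kg/kg → 0.011 × 35000 / 9.8 = 39.29 mm
Layer 660–500 hPa: Δp = 160 hPa = 16000 Pa, q̄ = 0.0039 kg/kg → 0.0039 × 16000 / 9.8 = 6.37 mm
Layer 500–370 hPa: Δp = 130 hPa = 13000 Pa, q̄ = 0.0026 kg/kg → 0.0026 × 13000 / 9.8 = 3.45 mm
Layer 370–250 hPa: Δp = 120 hPa = 12000 Pa, q̄ = 0.0022 kg/kg → 0.0022 × 12000 / 9.8 = 2.69 mm
PW = 39.29 + 6.37 + 3.45 + 2.69 = 51.80 ≈ 51.8 mm.
Rainfall = ε × PW = 0.3 × 51.8 = 15.5 mm.

PW ≈ 51.8 mm; rainfall ≈ 15.5 mm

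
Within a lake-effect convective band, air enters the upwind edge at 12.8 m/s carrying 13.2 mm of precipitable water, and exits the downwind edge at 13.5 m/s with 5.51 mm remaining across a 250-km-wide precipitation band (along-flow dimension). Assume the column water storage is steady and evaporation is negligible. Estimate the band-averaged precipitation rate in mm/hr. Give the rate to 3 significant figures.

R ≈ 1.36 mm/hr

Column moisture flux per unit crosswind length is F = V × PW.
Inflow: F_in = 12.8 × 13.2 = 168.96 mm·m/s
Outflow: F_out = 13.5 × 5.51 = 74.385 mm·m/s
Steady-state rate R = (F_in − F_out)/L = (168.96 − 74.385) / 250000 m = 3.783e-04 mm/s.
R = 3.783e-04 × 3600 = 1.36 mm/hr.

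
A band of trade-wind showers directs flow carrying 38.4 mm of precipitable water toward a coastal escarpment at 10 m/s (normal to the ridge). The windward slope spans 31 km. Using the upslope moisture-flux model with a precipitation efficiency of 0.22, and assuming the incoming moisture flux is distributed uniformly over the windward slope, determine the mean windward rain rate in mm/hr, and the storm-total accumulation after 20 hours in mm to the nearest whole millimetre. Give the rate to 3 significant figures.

R ≈ 9.81 mm/hr; total ≈ 196 mm

Incoming column moisture flux per unit ridge length: F = V × PW = 10 × 38.4 = 384 mm·m/s.
Spread over the 31 km slope with efficiency ε = 0.22: R = ε·F/W = 0.22 × 384 / 31000 m = 2.725e-03 mm/s.
R = 2.725e-03 × 3600 = 9.81 mm/hr.
Over 20 h: total = 9.81 × 20 = 196.2 ≈ 196 mm.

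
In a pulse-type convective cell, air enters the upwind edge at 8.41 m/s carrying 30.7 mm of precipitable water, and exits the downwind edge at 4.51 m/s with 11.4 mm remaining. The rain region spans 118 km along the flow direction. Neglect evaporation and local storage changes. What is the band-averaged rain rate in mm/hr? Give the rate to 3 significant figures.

Column moisture flux per unit crosswind length is F = V × PW.
Inflow: F_in = 8.41 × 30.7 = 258.187 mm·m/s
Outflow: F_out = 4.51 × 11.4 = 51.414 mm·m/s
Steady-state rate R = (F_in − F_out)/L = (258.187 − 51.414) / 118000 m = 1.752e-03 mm/s.
R = 1.752e-03 × 3600 = 6.31 mm/hr.

R ≈ 6.31 mm/hr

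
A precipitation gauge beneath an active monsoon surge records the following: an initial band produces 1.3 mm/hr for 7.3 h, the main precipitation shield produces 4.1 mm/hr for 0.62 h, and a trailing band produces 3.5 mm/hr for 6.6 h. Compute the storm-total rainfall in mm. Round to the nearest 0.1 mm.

total ≈ 35.1 mm

Total = Σ Rᵢ Δtᵢ = 1.3 × 7.3 + 4.1 × 0.62 + 3.5 × 6.6
      = 9.49 + 2.542 + 23.1 = 35.1 mm.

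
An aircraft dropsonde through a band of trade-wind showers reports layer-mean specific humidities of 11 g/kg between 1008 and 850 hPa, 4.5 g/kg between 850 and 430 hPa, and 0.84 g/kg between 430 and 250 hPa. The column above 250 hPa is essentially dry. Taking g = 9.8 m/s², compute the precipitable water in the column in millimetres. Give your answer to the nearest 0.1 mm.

Precipitable water is the column-integrated vapour mass per unit area: PW = (1/g) Σ q̄ Δp, with q in kg/kg and Δp in Pa (1 kg/m² of water = 1 mm).
Layer 1008–850 hPa: Δp = 158 hPa = 15800 Pa, q̄ = 0.011 kg/kg → 0.011 × 15800 / 9.8 = 17.73 mm
Layer 850–430 hPa: Δp = 420 hPa = 42000 Pa, q̄ = 0.0045 kg/kg → 0.0045 × 42000 / 9.8 = 19.29 mm
Layer 430–250 hPa: Δp = 180 hPa = 18000 Pa, q̄ = 0.00084 kg/kg → 0.00084 × 18000 / 9.8 = 1.54 mm
PW = 17.73 + 19.29 + 1.54 = 38.56 ≈ 38.6 mm.

PW ≈ 38.6 mm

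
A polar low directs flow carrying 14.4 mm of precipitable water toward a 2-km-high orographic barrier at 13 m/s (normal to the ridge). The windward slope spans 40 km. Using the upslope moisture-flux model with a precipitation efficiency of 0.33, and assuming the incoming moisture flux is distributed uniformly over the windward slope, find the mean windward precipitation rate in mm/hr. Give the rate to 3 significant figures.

Incoming column moisture flux per unit ridge length: F = V × PW = 13 × 14.4 = 187.2 mm·m/s.
Spread over the 40 km slope with efficiency ε = 0.33: R = ε·F/W = 0.33 × 187.2 / 40000 m = 1.544e-03 mm/s.
R = 1.544e-03 × 3600 = 5.56 mm/hr.

R ≈ 5.56 mm/hr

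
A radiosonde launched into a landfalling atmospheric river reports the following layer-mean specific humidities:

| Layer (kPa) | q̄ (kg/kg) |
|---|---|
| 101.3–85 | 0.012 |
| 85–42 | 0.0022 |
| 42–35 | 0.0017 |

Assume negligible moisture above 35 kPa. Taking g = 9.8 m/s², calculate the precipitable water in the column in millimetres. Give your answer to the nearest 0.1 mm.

Precipitable water is the column-integrated vapour mass per unit area: PW = (1/g) Σ q̄ Δp, with q in kg/kg and Δp in Pa (1 kg/m² of water = 1 mm).
Layer 101.3–85 kPa: Δp = 163 hPa = 16300 Pa, q̄ = 0.012 kg/kg → 0.012 × 16300 / 9.8 = 19.96 mm
Layer 85–42 kPa: Δp = 430 hPa = 43000 Pa, q̄ = 0.0022 kg/kg → 0.0022 × 43000 / 9.8 = 9.65 mm
Layer 42–35 kPa: Δp = 70 hPa = 7000 Pa, q̄ = 0.0017 kg/kg → 0.0017 × 7000 / 9.8 = 1.21 mm
PW = 19.96 + 9.65 + 1.21 = 30.82 ≈ 30.8 mm.

PW ≈ 30.8 mm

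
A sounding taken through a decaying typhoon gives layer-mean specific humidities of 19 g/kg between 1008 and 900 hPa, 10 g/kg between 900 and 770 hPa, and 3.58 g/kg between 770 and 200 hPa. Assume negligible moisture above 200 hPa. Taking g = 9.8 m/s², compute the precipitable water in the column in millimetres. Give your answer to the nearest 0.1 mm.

Precipitable water is the column-integrated vapour mass per unit area: PW = (1/g) Σ q̄ Δp, with q in kg/kg and Δp in Pa (1 kg/m² of water = 1 mm).
Layer 1008–900 hPa: Δp = 108 hPa = 10800 Pa, q̄ = 0.019 kg/kg → 0.019 × 10800 / 9.8 = 20.94 mm
Layer 900–770 hPa: Δp = 130 hPa = 13000 Pa, q̄ = 0.01 kg/kg → 0.01 × 13000 / 9.8 = 13.27 mm
Layer 770–200 hPa: Δp = 570 hPa = 57000 Pa, q̄ = 0.00358 kg/kg → 0.00358 × 57000 / 9.8 = 20.82 mm
PW = 20.94 + 13.27 + 20.82 = 55.03 ≈ 55.0 mm.

PW ≈ 55.0 mm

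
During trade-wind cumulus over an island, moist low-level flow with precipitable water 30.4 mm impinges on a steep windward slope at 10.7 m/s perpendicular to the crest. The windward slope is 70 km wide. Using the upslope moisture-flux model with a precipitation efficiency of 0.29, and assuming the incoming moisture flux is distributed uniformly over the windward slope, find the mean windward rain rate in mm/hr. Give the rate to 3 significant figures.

R ≈ 4.85 mm/hr

Incoming column moisture flux per unit ridge length: F = V × PW = 10.7 × 30.4 = 325.28 mm·m/s.
Spread over the 70 km slope with efficiency ε = 0.29: R = ε·F/W = 0.29 × 325.28 / 70000 m = 1.348e-03 mm/s.
R = 1.348e-03 × 3600 = 4.85 mm/hr.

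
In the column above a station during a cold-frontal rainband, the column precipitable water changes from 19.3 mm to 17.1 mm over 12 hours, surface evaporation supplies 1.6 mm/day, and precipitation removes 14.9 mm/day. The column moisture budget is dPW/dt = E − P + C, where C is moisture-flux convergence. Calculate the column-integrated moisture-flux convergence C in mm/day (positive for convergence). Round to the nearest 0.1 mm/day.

dPW/dt = (17.1 − 19.3) mm / (12/24 day) = -4.400 mm/day.
C = dPW/dt − E + P = (-4.400) − 1.6 + 14.9 = 8.9 mm/day.

C ≈ 8.9 mm/day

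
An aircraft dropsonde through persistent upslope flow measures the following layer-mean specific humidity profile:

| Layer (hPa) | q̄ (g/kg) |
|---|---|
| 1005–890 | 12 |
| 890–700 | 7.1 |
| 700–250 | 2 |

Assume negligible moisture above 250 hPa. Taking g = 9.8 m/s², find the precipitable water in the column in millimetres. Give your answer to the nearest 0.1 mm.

Precipitable water is the column-integrated vapour mass per unit area: PW = (1/g) Σ q̄ Δp, with q in kg/kg and Δp in Pa (1 kg/m² of water = 1 mm).
Layer 1005–890 hPa: Δp = 115 hPa = 11500 Pa, q̄ = 0.012 kg/kg → 0.012 × 11500 / 9.8 = 14.08 mm
Layer 890–700 hPa: Δp = 190 hPa = 19000 Pa, q̄ = 0.0071 kg/kg → 0.0071 × 19000 / 9.8 = 13.77 mm
Layer 700–250 hPa: Δp = 450 hPa = 45000 Pa, q̄ = 0.002 kg/kg → 0.002 × 45000 / 9.8 = 9.18 mm
PW = 14.08 + 13.77 + 9.18 = 37.03 ≈ 37.0 mm.

PW ≈ 37.0 mm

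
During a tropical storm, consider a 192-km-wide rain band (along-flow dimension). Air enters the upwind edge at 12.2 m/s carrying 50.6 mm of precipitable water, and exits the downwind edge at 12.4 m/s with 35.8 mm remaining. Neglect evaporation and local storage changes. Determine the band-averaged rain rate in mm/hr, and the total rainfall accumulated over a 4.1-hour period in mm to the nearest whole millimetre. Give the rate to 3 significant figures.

R ≈ 3.25 mm/hr; total ≈ 13 mm

Column moisture flux per unit crosswind length is F = V × PW.
Inflow: F_in = 12.2 × 50.6 = 617.32 mm·m/s
Outflow: F_out = 12.4 × 35.8 = 443.92 mm·m/s
Steady-state rate R = (F_in − F_out)/L = (617.32 − 443.92) / 192000 m = 9.031e-04 mm/s.
R = 9.031e-04 × 3600 = 3.25 mm/hr.
Over 4.1 h: total = 3.25 × 4.1 = 13.325 ≈ 13 mm.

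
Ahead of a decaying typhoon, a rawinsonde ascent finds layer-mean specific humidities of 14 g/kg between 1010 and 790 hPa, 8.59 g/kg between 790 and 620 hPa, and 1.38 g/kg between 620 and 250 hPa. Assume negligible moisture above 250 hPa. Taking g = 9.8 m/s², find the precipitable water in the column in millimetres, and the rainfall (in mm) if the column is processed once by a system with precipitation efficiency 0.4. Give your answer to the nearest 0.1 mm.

Precipitable water is the column-integrated vapour mass per unit area: PW = (1/g) Σ q̄ Δp, with q in kg/kg and Δp in Pa (1 kg/m² of water = 1 mm).
Layer 1010–790 hPa: Δp = 220 hPa = 22000 Pa, q̄ = 0.014 kg/kg → 0.014 × 22000 / 9.8 = 31.43 mm
Layer 790–620 hPa: Δp = 170 hPa = 17000 Pa, q̄ = 0.00859 kg/kg → 0.00859 × 17000 / 9.8 = 14.90 mm
Layer 620–250 hPa: Δp = 370 hPa = 37000 Pa, q̄ = 0.00138 kg/kg → 0.00138 × 37000 / 9.8 = 5.21 mm
PW = 31.43 + 14.90 + 5.21 = 51.54 ≈ 51.5 mm.
Rainfall = ε × PW = 0.4 × 51.5 = 20.6 mm.

PW ≈ 51.5 mm; rainfall ≈ 20.6 mm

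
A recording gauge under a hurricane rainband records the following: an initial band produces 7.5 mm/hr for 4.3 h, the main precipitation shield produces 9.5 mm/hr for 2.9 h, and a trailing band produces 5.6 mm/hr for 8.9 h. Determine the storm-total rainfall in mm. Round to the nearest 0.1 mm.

Total = Σ Rᵢ Δtᵢ = 7.5 × 4.3 + 9.5 × 2.9 + 5.6 × 8.9
      = 32.25 + 27.55 + 49.84 = 109.6 mm.

total ≈ 109.6 mm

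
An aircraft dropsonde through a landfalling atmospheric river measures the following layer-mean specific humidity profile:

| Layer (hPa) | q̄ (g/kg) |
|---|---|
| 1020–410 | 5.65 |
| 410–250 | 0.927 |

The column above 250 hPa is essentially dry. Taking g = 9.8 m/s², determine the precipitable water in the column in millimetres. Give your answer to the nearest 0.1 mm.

Precipitable water is the column-integrated vapour mass per unit area: PW = (1/g) Σ q̄ Δp, with q in kg/kg and Δp in Pa (1 kg/m² of water = 1 mm).
Layer 1020–410 hPa: Δp = 610 hPa = 61000 Pa, q̄ = 0.00565 kg/kg → 0.00565 × 61000 / 9.8 = 35.17 mm
Layer 410–250 hPa: Δp = 160 hPa = 16000 Pa, q̄ = 0.000927 kg/kg → 0.000927 × 16000 / 9.8 = 1.51 mm
PW = 35.17 + 1.51 = 36.68 ≈ 36.7 mm.

PW ≈ 36.7 mm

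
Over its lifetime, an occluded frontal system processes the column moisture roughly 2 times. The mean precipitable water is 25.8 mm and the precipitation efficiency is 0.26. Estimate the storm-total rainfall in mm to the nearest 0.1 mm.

rainfall ≈ 13.4 mm

Each cycle deposits ε × PW = 0.26 × 25.8 = 6.708 mm.
Over 2 cycles: 2 × 6.708 = 13.4 mm.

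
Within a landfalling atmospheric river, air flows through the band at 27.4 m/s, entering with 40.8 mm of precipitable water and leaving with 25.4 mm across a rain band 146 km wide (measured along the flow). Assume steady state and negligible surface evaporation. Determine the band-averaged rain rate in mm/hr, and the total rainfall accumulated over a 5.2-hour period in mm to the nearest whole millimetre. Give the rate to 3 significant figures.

R ≈ 10.4 mm/hr; total ≈ 54 mm

Column moisture flux per unit crosswind length is F = V × PW.
Inflow: F_in = 27.4 × 40.8 = 1117.92 mm·m/s
Outflow: F_out = 27.4 × 25.4 = 695.96 mm·m/s
Steady-state rate R = (F_in − F_out)/L = (1117.92 − 695.96) / 146000 m = 2.890e-03 mm/s.
R = 2.890e-03 × 3600 = 10.4 mm/hr.
Over 5.2 h: total = 10.4 × 5.2 = 54.08 ≈ 54 mm.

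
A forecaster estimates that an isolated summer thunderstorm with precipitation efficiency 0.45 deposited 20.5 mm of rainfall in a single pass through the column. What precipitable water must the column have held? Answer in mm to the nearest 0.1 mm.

PW ≈ 45.6 mm

PW = rainfall / ε = 20.5 / 0.45 = 45.6 mm.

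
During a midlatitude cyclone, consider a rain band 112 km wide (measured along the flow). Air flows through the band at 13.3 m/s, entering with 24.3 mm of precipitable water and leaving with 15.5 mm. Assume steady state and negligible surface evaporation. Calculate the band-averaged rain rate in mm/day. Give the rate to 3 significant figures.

Column moisture flux per unit crosswind length is F = V × PW.
Inflow: F_in = 13.3 × 24.3 = 323.19 mm·m/s
Outflow: F_out = 13.3 × 15.5 = 206.15 mm·m/s
Steady-state rate R = (F_in − F_out)/L = (323.19 − 206.15) / 112000 m = 1.045e-03 mm/s.
R = 1.045e-03 × 3600 × 24 = 90.3 mm/day.

R ≈ 90.3 mm/day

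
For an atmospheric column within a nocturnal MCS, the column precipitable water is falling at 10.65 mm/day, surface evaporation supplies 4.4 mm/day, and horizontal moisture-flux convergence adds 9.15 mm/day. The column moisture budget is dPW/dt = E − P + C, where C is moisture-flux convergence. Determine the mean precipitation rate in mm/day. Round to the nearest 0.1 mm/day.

dPW/dt = -10.65 mm/day.
P = E + C − dPW/dt = 4.4 + (9.15) − (-10.65) = 24.2 mm/day.

P ≈ 24.2 mm/day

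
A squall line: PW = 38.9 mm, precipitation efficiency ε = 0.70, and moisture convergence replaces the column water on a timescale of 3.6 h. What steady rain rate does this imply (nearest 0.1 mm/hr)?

Each overturning extracts ε × PW = 0.70 × 38.9 = 27.23 mm.
Rate = ε·PW / τ = 27.23 / 3.6 h = 7.6 mm/hr.

R ≈ 7.6 mm/hr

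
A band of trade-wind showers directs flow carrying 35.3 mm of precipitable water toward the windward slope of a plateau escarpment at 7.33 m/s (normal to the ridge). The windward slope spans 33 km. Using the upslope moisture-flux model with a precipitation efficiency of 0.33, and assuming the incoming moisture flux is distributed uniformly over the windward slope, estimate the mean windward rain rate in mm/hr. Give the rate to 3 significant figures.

R ≈ 9.31 mm/hr

Incoming column moisture flux per unit ridge length: F = V × PW = 7.33 × 35.3 = 258.749 mm·m/s.
Spread over the 33 km slope with efficiency ε = 0.33: R = ε·F/W = 0.33 × 258.749 / 33000 m = 2.587e-03 mm/s.
R = 2.587e-03 × 3600 = 9.31 mm/hr.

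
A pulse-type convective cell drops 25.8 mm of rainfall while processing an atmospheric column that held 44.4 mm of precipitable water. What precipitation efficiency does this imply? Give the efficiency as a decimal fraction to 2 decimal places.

ε ≈ 0.58

ε = rainfall / PW = 25.8 / 44.4 = 0.58.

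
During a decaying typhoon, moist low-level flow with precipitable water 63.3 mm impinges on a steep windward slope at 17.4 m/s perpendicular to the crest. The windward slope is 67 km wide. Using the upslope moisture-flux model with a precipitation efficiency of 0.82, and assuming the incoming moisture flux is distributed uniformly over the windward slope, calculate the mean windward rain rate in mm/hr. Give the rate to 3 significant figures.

R ≈ 48.5 mm/hr

Incoming column moisture flux per unit ridge length: F = V × PW = 17.4 × 63.3 = 1101.42 mm·m/s.
Spread over the 67 km slope with efficiency ε = 0.82: R = ε·F/W = 0.82 × 1101.42 / 67000 m = 1.348e-02 mm/s.
R = 1.348e-02 × 3600 = 48.5 mm/hr.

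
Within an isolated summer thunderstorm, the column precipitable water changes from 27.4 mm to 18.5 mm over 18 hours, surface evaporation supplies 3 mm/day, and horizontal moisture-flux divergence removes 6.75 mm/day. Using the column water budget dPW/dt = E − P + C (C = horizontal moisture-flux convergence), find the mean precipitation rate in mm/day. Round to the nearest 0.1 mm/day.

dPW/dt = (18.5 − 27.4) mm / (18/24 day) = -11.867 mm/day.
P = E + C − dPW/dt = 3 + (-6.75) − (-11.867) = 8.1 mm/day.

P ≈ 8.1 mm/day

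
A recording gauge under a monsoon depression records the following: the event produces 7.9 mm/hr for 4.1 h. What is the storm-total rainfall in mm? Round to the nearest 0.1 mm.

Total = Σ Rᵢ Δtᵢ = 7.9 × 4.1
      = 32.39 = 32.4 mm.

total ≈ 32.4 mm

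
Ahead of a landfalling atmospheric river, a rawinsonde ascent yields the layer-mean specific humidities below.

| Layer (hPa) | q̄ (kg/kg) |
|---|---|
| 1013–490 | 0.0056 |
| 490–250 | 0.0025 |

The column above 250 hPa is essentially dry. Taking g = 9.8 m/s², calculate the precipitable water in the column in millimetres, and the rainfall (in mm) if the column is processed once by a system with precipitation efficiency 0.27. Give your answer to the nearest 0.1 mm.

PW ≈ 36.0 mm; rainfall ≈ 9.7 mm

Precipitable water is the column-integrated vapour mass per unit area: PW = (1/g) Σ q̄ Δp, with q in kg/kg and Δp in Pa (1 kg/m² of water = 1 mm).
Layer 1013–490 hPa: Δp = 523 hPa = 52300 Pa, q̄ = 0.0056 kg/kg → 0.0056 × 52300 / 9.8 = 29.89 mm
Layer 490–250 hPa: Δp = 240 hPa = 24000 Pa, q̄ = 0.0025 kg/kg → 0.0025 × 24000 / 9.8 = 6.12 mm
PW = 29.89 + 6.12 = 36.01 ≈ 36.0 mm.
Rainfall = ε × PW = 0.27 × 36.0 = 9.7 mm.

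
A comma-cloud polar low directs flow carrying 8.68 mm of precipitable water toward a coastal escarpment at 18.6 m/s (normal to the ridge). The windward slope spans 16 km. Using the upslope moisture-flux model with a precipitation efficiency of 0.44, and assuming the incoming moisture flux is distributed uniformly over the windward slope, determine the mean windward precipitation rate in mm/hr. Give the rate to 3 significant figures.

Incoming column moisture flux per unit ridge length: F = V × PW = 18.6 × 8.68 = 161.448 mm·m/s.
Spread over the 16 km slope with efficiency ε = 0.44: R = ε·F/W = 0.44 × 161.448 / 16000 m = 4.440e-03 mm/s.
R = 4.440e-03 × 3600 = 16.0 mm/hr.

R ≈ 16.0 mm/hr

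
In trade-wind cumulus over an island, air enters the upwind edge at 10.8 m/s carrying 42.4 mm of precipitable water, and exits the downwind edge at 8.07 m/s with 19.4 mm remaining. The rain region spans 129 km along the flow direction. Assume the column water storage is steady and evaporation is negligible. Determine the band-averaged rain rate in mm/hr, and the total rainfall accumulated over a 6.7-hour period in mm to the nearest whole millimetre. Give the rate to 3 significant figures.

R ≈ 8.41 mm/hr; total ≈ 56 mm

Column moisture flux per unit crosswind length is F = V × PW.
Inflow: F_in = 10.8 × 42.4 = 457.92 mm·m/s
Outflow: F_out = 8.07 × 19.4 = 156.558 mm·m/s
Steady-state rate R = (F_in − F_out)/L = (457.92 − 156.558) / 129000 m = 2.336e-03 mm/s.
R = 2.336e-03 × 3600 = 8.41 mm/hr.
Over 6.7 h: total = 8.41 × 6.7 = 56.347 ≈ 56 mm.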